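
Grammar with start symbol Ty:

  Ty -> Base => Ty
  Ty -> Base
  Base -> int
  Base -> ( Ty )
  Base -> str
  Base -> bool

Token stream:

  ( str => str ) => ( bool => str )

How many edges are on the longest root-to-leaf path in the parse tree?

[Ty [Base ( [Ty [Base str] => [Ty [Base str]]] )] => [Ty [Base ( [Ty [Base bool] => [Ty [Base str]]] )]]]

6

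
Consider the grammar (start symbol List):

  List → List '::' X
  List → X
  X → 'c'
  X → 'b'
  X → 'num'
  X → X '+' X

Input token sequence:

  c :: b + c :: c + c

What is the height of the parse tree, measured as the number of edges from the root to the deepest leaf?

4

[List [List [List [X c]] :: [X [X b] + [X c]]] :: [X [X c] + [X c]]]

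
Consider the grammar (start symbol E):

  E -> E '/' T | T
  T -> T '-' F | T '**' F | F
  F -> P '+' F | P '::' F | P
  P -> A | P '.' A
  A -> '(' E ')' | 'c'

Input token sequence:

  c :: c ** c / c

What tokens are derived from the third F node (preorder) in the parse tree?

c

[E [E [T [T [F [P [A c]] :: [F [P [A c]]]]] ** [F [P [A c]]]]] / [T [F [P [A c]]]]]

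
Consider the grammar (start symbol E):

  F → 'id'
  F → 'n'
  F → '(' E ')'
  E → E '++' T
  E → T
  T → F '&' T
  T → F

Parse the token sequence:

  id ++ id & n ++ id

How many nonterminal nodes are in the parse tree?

[E [E [E [T [F id]]] ++ [T [F id] & [T [F n]]]] ++ [T [F id]]]

11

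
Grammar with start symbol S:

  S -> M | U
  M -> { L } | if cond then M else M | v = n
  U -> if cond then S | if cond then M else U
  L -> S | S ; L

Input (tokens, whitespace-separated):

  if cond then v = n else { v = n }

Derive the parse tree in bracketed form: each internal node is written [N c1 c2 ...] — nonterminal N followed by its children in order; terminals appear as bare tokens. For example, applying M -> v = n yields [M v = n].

[S [M if cond then [M v = n] else [M { [L [S [M v = n]]] }]]]

S
M
if cond then M else M
if cond then v = n else M
if cond then v = n else { L }
if cond then v = n else { S }
if cond then v = n else { M }
if cond then v = n else { v = n }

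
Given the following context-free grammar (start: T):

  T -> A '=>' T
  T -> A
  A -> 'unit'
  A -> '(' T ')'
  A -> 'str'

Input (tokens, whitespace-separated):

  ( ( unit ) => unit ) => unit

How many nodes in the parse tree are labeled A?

5

[T [A ( [T [A ( [T [A unit]] )] => [T [A unit]]] )] => [T [A unit]]]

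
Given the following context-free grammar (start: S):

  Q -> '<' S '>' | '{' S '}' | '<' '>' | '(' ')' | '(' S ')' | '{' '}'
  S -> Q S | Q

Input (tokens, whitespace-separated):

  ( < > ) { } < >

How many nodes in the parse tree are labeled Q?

4

[S [Q ( [S [Q < >]] )] [S [Q { }] [S [Q < >]]]]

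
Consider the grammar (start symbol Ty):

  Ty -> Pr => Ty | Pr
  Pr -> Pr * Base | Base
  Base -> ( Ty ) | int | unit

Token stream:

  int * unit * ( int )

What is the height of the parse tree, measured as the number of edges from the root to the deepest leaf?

6

[Ty [Pr [Pr [Pr [Base int]] * [Base unit]] * [Base ( [Ty [Pr [Base int]]] )]]]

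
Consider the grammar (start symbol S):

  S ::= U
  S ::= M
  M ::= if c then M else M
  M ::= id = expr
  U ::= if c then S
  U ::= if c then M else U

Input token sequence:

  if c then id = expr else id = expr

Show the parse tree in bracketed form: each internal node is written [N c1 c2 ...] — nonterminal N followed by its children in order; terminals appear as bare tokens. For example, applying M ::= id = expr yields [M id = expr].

S
M
if c then M else M
if c then id = expr else M
if c then id = expr else id = expr

[S [M if c then [M id = expr] else [M id = expr]]]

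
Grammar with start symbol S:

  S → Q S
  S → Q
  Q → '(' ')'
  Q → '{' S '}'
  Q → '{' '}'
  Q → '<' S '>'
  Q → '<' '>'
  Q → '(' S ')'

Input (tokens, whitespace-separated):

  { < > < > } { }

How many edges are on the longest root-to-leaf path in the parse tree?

5

[S [Q { [S [Q < >] [S [Q < >]]] }] [S [Q { }]]]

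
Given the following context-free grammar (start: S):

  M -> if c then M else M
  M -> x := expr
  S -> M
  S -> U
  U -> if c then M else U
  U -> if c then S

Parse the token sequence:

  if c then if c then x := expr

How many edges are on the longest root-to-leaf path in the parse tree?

6

[S [U if c then [S [U if c then [S [M x := expr]]]]]]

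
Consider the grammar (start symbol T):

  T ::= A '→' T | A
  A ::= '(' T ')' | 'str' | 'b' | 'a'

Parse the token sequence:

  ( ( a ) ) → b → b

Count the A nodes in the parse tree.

5

[T [A ( [T [A ( [T [A a]] )]] )] → [T [A b] → [T [A b]]]]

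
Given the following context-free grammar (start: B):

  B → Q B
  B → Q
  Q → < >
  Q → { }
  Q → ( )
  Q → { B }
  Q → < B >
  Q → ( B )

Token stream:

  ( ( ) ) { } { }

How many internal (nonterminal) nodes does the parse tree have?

8

[B [Q ( [B [Q ( )]] )] [B [Q { }] [B [Q { }]]]]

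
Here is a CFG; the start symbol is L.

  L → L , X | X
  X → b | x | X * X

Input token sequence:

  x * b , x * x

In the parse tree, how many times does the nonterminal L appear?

[L [L [X [X x] * [X b]]] , [X [X x] * [X x]]]

2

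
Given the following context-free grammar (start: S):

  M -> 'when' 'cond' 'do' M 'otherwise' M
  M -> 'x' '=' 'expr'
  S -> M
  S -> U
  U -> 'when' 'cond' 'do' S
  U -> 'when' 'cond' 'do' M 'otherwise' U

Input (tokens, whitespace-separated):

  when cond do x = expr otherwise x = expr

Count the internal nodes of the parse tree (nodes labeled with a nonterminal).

[S [M when cond do [M x = expr] otherwise [M x = expr]]]

4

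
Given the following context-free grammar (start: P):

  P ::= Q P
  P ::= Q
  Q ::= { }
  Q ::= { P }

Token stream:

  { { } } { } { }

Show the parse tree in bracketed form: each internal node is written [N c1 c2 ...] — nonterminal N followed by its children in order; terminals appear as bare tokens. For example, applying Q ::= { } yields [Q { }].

[P [Q { [P [Q { }]] }] [P [Q { }] [P [Q { }]]]]

P
Q P
{ P } P
{ Q } P
{ { } } P
{ { } } Q P
{ { } } { } P
{ { } } { } Q
{ { } } { } { }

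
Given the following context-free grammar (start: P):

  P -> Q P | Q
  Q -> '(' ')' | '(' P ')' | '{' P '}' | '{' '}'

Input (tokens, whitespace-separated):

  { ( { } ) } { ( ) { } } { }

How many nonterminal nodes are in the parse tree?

[P [Q { [P [Q ( [P [Q { }]] )]] }] [P [Q { [P [Q ( )] [P [Q { }]]] }] [P [Q { }]]]]

14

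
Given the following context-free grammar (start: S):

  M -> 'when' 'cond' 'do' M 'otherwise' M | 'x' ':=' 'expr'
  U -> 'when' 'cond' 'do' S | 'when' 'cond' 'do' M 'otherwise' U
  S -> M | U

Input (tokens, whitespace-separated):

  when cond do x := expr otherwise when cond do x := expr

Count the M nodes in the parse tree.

[S [U when cond do [M x := expr] otherwise [U when cond do [S [M x := expr]]]]]

2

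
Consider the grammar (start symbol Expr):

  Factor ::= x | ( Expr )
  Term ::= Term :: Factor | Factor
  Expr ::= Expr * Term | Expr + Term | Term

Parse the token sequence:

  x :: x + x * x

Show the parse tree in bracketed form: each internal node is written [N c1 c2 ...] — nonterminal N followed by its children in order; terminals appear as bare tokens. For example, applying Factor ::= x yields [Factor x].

Expr
Expr * Term
Expr + Term * Term
Term + Term * Term
Term :: Factor + Term * Term
Factor :: Factor + Term * Term
x :: Factor + Term * Term
x :: x + Term * Term
x :: x + Factor * Term
x :: x + x * Term
x :: x + x * Factor
x :: x + x * x

[Expr [Expr [Expr [Term [Term [Factor x]] :: [Factor x]]] + [Term [Factor x]]] * [Term [Factor x]]]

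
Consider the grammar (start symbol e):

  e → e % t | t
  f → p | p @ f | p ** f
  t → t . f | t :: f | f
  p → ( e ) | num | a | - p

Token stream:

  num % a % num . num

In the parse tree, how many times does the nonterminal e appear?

[e [e [e [t [f [p num]]]] % [t [f [p a]]]] % [t [t [f [p num]]] . [f [p num]]]]

3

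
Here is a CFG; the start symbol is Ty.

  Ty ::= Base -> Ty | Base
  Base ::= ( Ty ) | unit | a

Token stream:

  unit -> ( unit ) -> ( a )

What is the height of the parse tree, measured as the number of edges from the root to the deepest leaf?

6

[Ty [Base unit] -> [Ty [Base ( [Ty [Base unit]] )] -> [Ty [Base ( [Ty [Base a]] )]]]]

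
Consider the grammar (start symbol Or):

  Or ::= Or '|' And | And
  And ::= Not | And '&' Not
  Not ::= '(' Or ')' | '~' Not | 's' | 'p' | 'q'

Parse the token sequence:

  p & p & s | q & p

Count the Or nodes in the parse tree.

2

[Or [Or [And [And [And [Not p]] & [Not p]] & [Not s]]] | [And [And [Not q]] & [Not p]]]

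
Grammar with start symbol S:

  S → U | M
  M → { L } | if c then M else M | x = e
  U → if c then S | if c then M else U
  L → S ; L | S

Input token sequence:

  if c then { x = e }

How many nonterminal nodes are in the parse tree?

[S [U if c then [S [M { [L [S [M x = e]]] }]]]]

7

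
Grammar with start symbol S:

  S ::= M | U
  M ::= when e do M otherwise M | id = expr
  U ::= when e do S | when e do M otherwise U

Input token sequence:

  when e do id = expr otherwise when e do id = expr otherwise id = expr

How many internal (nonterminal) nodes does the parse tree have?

[S [M when e do [M id = expr] otherwise [M when e do [M id = expr] otherwise [M id = expr]]]]

6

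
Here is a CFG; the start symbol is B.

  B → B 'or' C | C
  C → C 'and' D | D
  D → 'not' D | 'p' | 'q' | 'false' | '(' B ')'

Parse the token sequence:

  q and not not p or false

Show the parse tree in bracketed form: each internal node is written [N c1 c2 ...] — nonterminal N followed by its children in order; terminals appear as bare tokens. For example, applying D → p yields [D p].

B
B or C
C or C
C and D or C
D and D or C
q and D or C
q and not D or C
q and not not D or C
q and not not p or C
q and not not p or D
q and not not p or false

[B [B [C [C [D q]] and [D not [D not [D p]]]]] or [C [D false]]]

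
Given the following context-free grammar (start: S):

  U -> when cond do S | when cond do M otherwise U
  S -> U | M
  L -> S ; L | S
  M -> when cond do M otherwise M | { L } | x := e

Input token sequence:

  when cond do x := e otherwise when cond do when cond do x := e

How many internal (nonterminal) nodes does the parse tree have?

8

[S [U when cond do [M x := e] otherwise [U when cond do [S [U when cond do [S [M x := e]]]]]]]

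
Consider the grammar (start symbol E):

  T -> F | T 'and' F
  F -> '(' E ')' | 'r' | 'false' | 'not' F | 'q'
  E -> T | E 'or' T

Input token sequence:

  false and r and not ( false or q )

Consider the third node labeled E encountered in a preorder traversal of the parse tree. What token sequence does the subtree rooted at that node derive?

false

[E [T [T [T [F false]] and [F r]] and [F not [F ( [E [E [T [F false]]] or [T [F q]]] )]]]]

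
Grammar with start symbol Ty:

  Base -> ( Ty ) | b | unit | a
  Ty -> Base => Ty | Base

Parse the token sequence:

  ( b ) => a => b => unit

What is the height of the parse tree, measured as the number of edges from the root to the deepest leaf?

5

[Ty [Base ( [Ty [Base b]] )] => [Ty [Base a] => [Ty [Base b] => [Ty [Base unit]]]]]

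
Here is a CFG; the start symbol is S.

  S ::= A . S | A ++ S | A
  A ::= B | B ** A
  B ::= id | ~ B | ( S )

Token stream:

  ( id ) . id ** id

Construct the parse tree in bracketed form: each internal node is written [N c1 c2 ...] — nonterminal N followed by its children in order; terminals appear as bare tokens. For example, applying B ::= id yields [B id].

[S [A [B ( [S [A [B id]]] )]] . [S [A [B id] ** [A [B id]]]]]

S
A . S
B . S
( S ) . S
( A ) . S
( B ) . S
( id ) . S
( id ) . A
( id ) . B ** A
( id ) . id ** A
( id ) . id ** B
( id ) . id ** id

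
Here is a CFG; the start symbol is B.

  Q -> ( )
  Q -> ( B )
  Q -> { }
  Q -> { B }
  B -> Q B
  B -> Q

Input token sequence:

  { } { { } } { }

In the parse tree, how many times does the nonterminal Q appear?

[B [Q { }] [B [Q { [B [Q { }]] }] [B [Q { }]]]]

4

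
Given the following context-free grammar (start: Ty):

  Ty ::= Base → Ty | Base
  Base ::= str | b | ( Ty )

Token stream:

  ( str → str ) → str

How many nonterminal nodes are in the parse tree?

8

[Ty [Base ( [Ty [Base str] → [Ty [Base str]]] )] → [Ty [Base str]]]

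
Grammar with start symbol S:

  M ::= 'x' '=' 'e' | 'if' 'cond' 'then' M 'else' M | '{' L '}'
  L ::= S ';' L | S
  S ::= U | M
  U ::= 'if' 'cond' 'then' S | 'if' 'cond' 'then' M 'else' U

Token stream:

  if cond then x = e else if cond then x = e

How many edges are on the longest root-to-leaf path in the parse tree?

5

[S [U if cond then [M x = e] else [U if cond then [S [M x = e]]]]]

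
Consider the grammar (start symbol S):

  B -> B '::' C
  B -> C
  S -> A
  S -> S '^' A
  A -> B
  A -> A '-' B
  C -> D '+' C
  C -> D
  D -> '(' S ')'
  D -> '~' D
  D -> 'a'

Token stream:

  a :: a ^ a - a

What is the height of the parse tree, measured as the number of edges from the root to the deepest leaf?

[S [S [A [B [B [C [D a]]] :: [C [D a]]]]] ^ [A [A [B [C [D a]]]] - [B [C [D a]]]]]

7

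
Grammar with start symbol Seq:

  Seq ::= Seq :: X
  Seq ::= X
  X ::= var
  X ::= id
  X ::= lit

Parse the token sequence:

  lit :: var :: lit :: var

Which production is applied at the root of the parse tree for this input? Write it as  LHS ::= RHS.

[Seq [Seq [Seq [Seq [X lit]] :: [X var]] :: [X lit]] :: [X var]]

Seq ::= Seq :: X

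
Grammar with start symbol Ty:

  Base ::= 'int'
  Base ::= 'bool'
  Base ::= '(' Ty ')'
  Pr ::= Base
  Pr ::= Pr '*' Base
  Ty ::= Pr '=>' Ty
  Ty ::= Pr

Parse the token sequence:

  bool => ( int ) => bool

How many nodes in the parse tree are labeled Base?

[Ty [Pr [Base bool]] => [Ty [Pr [Base ( [Ty [Pr [Base int]]] )]] => [Ty [Pr [Base bool]]]]]

4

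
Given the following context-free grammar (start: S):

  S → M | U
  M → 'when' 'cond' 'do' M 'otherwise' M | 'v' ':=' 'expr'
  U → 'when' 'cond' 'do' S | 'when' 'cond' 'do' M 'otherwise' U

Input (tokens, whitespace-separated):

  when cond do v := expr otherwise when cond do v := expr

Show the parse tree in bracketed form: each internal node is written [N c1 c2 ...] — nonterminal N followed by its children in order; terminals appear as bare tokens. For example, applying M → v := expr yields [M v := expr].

[S [U when cond do [M v := expr] otherwise [U when cond do [S [M v := expr]]]]]

S
U
when cond do M otherwise U
when cond do v := expr otherwise U
when cond do v := expr otherwise when cond do S
when cond do v := expr otherwise when cond do M
when cond do v := expr otherwise when cond do v := expr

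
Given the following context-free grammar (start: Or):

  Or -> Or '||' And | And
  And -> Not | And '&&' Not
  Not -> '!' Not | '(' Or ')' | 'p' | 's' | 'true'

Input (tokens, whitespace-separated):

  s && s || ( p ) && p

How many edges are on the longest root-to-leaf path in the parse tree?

[Or [Or [And [And [Not s]] && [Not s]]] || [And [And [Not ( [Or [And [Not p]]] )]] && [Not p]]]

7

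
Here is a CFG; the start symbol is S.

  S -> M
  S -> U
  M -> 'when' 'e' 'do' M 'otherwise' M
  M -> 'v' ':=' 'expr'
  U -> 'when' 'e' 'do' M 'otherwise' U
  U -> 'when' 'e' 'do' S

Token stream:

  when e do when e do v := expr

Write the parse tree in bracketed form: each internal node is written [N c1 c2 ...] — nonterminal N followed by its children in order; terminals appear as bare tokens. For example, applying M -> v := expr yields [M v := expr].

[S [U when e do [S [U when e do [S [M v := expr]]]]]]

S
U
when e do S
when e do U
when e do when e do S
when e do when e do M
when e do when e do v := expr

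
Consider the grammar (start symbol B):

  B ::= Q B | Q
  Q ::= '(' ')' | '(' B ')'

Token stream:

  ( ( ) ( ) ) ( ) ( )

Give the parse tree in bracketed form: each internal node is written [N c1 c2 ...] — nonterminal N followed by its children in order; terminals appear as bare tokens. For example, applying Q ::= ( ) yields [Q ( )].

B
Q B
( B ) B
( Q B ) B
( ( ) B ) B
( ( ) Q ) B
( ( ) ( ) ) B
( ( ) ( ) ) Q B
( ( ) ( ) ) ( ) B
( ( ) ( ) ) ( ) Q
( ( ) ( ) ) ( ) ( )

[B [Q ( [B [Q ( )] [B [Q ( )]]] )] [B [Q ( )] [B [Q ( )]]]]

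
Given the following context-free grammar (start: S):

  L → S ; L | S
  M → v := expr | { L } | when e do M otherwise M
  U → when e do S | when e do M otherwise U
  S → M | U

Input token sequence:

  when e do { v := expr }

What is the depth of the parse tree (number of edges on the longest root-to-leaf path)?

7

[S [U when e do [S [M { [L [S [M v := expr]]] }]]]]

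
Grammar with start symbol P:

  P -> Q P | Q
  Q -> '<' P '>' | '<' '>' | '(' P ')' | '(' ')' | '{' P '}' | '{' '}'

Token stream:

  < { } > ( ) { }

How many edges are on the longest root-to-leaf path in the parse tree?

[P [Q < [P [Q { }]] >] [P [Q ( )] [P [Q { }]]]]

4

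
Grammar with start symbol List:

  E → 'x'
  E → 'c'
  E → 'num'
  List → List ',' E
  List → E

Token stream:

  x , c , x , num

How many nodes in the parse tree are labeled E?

[List [List [List [List [E x]] , [E c]] , [E x]] , [E num]]

4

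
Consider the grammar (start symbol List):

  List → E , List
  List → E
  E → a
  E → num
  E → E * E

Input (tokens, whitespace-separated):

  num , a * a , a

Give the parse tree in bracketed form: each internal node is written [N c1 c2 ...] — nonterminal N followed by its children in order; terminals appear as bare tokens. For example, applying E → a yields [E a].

List
E , List
num , List
num , E , List
num , E * E , List
num , a * E , List
num , a * a , List
num , a * a , E
num , a * a , a

[List [E num] , [List [E [E a] * [E a]] , [List [E a]]]]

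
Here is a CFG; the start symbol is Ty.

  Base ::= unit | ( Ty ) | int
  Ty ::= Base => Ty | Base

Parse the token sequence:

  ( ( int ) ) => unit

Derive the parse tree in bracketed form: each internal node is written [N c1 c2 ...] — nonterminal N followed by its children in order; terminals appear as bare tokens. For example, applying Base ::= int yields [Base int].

[Ty [Base ( [Ty [Base ( [Ty [Base int]] )]] )] => [Ty [Base unit]]]

Ty
Base => Ty
( Ty ) => Ty
( Base ) => Ty
( ( Ty ) ) => Ty
( ( Base ) ) => Ty
( ( int ) ) => Ty
( ( int ) ) => Base
( ( int ) ) => unit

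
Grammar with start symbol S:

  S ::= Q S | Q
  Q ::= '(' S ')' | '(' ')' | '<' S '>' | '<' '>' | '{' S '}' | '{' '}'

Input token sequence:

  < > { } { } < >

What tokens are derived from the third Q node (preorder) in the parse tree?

{ }

[S [Q < >] [S [Q { }] [S [Q { }] [S [Q < >]]]]]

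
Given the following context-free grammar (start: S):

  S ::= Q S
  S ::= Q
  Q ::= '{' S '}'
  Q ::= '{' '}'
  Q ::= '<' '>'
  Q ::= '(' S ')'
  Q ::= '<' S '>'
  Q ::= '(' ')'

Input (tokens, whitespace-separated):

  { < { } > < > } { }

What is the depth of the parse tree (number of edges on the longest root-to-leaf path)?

6

[S [Q { [S [Q < [S [Q { }]] >] [S [Q < >]]] }] [S [Q { }]]]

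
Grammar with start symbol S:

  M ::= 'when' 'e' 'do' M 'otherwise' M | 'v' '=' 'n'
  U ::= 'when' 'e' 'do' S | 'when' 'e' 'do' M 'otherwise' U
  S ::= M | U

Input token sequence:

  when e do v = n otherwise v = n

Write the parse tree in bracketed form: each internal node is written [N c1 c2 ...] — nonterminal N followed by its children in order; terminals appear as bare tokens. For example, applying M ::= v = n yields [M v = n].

[S [M when e do [M v = n] otherwise [M v = n]]]

S
M
when e do M otherwise M
when e do v = n otherwise M
when e do v = n otherwise v = n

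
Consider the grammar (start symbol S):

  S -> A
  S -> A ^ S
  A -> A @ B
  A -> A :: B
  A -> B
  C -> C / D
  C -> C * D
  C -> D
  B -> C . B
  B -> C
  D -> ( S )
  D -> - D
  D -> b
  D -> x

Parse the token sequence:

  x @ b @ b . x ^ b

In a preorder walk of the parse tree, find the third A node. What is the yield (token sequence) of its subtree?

x

[S [A [A [A [B [C [D x]]]] @ [B [C [D b]]]] @ [B [C [D b]] . [B [C [D x]]]]] ^ [S [A [B [C [D b]]]]]]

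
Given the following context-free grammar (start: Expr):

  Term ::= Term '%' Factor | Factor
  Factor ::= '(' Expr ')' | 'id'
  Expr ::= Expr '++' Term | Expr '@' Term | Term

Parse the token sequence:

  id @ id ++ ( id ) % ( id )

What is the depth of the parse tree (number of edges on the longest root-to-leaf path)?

[Expr [Expr [Expr [Term [Factor id]]] @ [Term [Factor id]]] ++ [Term [Term [Factor ( [Expr [Term [Factor id]]] )]] % [Factor ( [Expr [Term [Factor id]]] )]]]

7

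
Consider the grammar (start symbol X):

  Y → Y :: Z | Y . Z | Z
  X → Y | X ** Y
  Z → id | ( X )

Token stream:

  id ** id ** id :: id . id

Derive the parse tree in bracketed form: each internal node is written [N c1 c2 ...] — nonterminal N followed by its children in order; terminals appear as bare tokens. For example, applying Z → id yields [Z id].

[X [X [X [Y [Z id]]] ** [Y [Z id]]] ** [Y [Y [Y [Z id]] :: [Z id]] . [Z id]]]

X
X ** Y
X ** Y ** Y
Y ** Y ** Y
Z ** Y ** Y
id ** Y ** Y
id ** Z ** Y
id ** id ** Y
id ** id ** Y . Z
id ** id ** Y :: Z . Z
id ** id ** Z :: Z . Z
id ** id ** id :: Z . Z
id ** id ** id :: id . Z
id ** id ** id :: id . id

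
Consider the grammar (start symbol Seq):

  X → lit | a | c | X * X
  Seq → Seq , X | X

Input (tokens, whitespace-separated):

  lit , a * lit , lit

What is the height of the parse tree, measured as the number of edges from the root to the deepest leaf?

4

[Seq [Seq [Seq [X lit]] , [X [X a] * [X lit]]] , [X lit]]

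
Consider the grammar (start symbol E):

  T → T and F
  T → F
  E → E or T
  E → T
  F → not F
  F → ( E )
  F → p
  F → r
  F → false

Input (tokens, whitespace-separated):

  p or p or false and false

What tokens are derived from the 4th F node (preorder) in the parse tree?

false

[E [E [E [T [F p]]] or [T [F p]]] or [T [T [F false]] and [F false]]]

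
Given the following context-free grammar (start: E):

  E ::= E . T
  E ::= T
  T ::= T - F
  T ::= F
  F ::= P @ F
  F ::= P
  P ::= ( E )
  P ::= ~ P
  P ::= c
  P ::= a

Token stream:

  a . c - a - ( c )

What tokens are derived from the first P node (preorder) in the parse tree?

[E [E [T [F [P a]]]] . [T [T [T [F [P c]]] - [F [P a]]] - [F [P ( [E [T [F [P c]]]] )]]]]

a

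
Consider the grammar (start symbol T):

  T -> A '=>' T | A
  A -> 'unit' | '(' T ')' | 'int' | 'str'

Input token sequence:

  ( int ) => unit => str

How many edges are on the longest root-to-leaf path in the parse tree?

[T [A ( [T [A int]] )] => [T [A unit] => [T [A str]]]]

4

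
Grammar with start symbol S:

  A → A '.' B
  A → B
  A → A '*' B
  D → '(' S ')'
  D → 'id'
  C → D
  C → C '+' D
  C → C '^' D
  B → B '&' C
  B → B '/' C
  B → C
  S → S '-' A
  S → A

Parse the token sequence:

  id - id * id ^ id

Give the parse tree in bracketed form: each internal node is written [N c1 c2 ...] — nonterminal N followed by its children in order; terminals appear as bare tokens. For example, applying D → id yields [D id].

[S [S [A [B [C [D id]]]]] - [A [A [B [C [D id]]]] * [B [C [C [D id]] ^ [D id]]]]]

S
S - A
A - A
B - A
C - A
D - A
id - A
id - A * B
id - B * B
id - C * B
id - D * B
id - id * B
id - id * C
id - id * C ^ D
id - id * D ^ D
id - id * id ^ D
id - id * id ^ id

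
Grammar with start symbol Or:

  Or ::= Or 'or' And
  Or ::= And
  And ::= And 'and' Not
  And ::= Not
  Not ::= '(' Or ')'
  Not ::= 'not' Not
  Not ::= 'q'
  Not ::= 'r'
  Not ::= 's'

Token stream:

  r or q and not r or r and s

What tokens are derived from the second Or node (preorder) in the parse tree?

r or q and not r

[Or [Or [Or [And [Not r]]] or [And [And [Not q]] and [Not not [Not r]]]] or [And [And [Not r]] and [Not s]]]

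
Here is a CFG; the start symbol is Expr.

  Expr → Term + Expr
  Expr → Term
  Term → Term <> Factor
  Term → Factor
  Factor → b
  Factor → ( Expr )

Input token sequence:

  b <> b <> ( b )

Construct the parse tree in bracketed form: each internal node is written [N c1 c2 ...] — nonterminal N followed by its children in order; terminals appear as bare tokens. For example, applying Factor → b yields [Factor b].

Expr
Term
Term <> Factor
Term <> Factor <> Factor
Factor <> Factor <> Factor
b <> Factor <> Factor
b <> b <> Factor
b <> b <> ( Expr )
b <> b <> ( Term )
b <> b <> ( Factor )
b <> b <> ( b )

[Expr [Term [Term [Term [Factor b]] <> [Factor b]] <> [Factor ( [Expr [Term [Factor b]]] )]]]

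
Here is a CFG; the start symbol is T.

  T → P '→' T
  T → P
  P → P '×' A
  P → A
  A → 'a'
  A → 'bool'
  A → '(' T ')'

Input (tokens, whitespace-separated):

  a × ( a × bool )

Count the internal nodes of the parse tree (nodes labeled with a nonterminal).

[T [P [P [A a]] × [A ( [T [P [P [A a]] × [A bool]]] )]]]

10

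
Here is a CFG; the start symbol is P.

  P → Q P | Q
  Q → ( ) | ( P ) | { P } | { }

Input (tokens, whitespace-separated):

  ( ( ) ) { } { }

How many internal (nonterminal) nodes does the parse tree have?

[P [Q ( [P [Q ( )]] )] [P [Q { }] [P [Q { }]]]]

8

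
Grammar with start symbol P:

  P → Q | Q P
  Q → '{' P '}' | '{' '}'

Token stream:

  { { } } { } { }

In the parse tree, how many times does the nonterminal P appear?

[P [Q { [P [Q { }]] }] [P [Q { }] [P [Q { }]]]]

4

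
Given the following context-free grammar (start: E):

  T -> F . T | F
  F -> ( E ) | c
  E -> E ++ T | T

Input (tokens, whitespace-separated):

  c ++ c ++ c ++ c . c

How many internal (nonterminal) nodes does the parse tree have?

14

[E [E [E [E [T [F c]]] ++ [T [F c]]] ++ [T [F c]]] ++ [T [F c] . [T [F c]]]]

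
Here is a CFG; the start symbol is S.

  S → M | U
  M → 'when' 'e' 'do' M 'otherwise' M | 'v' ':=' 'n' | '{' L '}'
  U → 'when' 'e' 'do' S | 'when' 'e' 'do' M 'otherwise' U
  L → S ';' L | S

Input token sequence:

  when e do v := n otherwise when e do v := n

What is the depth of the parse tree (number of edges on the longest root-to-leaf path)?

[S [U when e do [M v := n] otherwise [U when e do [S [M v := n]]]]]

5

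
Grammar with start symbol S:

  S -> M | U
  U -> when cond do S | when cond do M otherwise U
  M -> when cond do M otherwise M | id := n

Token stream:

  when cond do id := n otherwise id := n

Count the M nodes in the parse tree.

[S [M when cond do [M id := n] otherwise [M id := n]]]

3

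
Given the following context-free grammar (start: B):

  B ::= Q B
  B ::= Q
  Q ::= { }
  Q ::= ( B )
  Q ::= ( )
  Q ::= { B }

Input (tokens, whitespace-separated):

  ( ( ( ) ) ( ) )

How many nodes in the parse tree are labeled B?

[B [Q ( [B [Q ( [B [Q ( )]] )] [B [Q ( )]]] )]]

4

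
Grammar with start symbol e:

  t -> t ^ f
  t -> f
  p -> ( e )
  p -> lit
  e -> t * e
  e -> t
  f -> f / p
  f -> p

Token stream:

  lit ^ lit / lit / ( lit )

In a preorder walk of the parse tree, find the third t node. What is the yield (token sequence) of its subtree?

[e [t [t [f [p lit]]] ^ [f [f [f [p lit]] / [p lit]] / [p ( [e [t [f [p lit]]]] )]]]]

lit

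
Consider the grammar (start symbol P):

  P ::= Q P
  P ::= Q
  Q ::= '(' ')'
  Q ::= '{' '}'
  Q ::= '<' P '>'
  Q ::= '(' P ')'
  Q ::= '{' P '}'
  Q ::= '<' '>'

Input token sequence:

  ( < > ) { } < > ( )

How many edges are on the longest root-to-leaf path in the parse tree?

[P [Q ( [P [Q < >]] )] [P [Q { }] [P [Q < >] [P [Q ( )]]]]]

5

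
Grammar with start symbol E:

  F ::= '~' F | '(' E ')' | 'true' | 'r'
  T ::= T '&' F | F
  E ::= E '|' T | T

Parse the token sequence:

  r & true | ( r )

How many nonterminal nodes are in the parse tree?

[E [E [T [T [F r]] & [F true]]] | [T [F ( [E [T [F r]]] )]]]

11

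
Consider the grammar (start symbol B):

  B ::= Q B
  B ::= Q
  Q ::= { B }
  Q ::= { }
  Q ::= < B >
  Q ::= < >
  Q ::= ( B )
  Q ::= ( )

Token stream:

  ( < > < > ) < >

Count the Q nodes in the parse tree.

4

[B [Q ( [B [Q < >] [B [Q < >]]] )] [B [Q < >]]]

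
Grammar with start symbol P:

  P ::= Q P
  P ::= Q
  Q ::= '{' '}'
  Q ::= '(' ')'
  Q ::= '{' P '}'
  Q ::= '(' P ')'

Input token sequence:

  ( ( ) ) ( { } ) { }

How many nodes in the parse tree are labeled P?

5

[P [Q ( [P [Q ( )]] )] [P [Q ( [P [Q { }]] )] [P [Q { }]]]]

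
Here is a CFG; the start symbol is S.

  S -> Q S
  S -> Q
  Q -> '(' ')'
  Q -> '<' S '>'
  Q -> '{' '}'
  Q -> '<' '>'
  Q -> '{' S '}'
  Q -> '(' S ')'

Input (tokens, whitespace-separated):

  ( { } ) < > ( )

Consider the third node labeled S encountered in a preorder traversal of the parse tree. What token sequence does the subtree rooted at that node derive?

< > ( )

[S [Q ( [S [Q { }]] )] [S [Q < >] [S [Q ( )]]]]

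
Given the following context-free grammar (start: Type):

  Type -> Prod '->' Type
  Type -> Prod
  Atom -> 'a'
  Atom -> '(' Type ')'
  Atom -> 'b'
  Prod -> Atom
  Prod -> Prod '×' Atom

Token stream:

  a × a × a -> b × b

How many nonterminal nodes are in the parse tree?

12

[Type [Prod [Prod [Prod [Atom a]] × [Atom a]] × [Atom a]] -> [Type [Prod [Prod [Atom b]] × [Atom b]]]]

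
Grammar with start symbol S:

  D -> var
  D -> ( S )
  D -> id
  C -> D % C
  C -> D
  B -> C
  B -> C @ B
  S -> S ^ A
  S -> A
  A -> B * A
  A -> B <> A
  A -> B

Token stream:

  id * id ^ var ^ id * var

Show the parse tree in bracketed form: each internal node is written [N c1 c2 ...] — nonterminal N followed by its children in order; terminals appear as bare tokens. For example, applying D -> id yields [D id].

[S [S [S [A [B [C [D id]]] * [A [B [C [D id]]]]]] ^ [A [B [C [D var]]]]] ^ [A [B [C [D id]]] * [A [B [C [D var]]]]]]

S
S ^ A
S ^ A ^ A
A ^ A ^ A
B * A ^ A ^ A
C * A ^ A ^ A
D * A ^ A ^ A
id * A ^ A ^ A
id * B ^ A ^ A
id * C ^ A ^ A
id * D ^ A ^ A
id * id ^ A ^ A
id * id ^ B ^ A
id * id ^ C ^ A
id * id ^ D ^ A
id * id ^ var ^ A
id * id ^ var ^ B * A
id * id ^ var ^ C * A
id * id ^ var ^ D * A
id * id ^ var ^ id * A
id * id ^ var ^ id * B
id * id ^ var ^ id * C
id * id ^ var ^ id * D
id * id ^ var ^ id * var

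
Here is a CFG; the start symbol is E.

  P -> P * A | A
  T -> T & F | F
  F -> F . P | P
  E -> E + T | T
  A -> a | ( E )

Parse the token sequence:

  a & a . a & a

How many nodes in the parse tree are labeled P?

[E [T [T [T [F [P [A a]]]] & [F [F [P [A a]]] . [P [A a]]]] & [F [P [A a]]]]]

4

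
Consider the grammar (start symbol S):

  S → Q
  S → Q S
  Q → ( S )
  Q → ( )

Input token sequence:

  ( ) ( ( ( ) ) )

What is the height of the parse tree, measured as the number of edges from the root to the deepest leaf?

[S [Q ( )] [S [Q ( [S [Q ( [S [Q ( )]] )]] )]]]

7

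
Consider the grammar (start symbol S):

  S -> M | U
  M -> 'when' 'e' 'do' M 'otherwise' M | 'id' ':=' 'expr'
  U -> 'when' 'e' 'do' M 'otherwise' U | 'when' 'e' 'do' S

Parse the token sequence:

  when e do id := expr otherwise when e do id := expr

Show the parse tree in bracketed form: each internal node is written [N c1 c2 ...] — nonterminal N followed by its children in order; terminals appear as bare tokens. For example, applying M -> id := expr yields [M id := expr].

S
U
when e do M otherwise U
when e do id := expr otherwise U
when e do id := expr otherwise when e do S
when e do id := expr otherwise when e do M
when e do id := expr otherwise when e do id := expr

[S [U when e do [M id := expr] otherwise [U when e do [S [M id := expr]]]]]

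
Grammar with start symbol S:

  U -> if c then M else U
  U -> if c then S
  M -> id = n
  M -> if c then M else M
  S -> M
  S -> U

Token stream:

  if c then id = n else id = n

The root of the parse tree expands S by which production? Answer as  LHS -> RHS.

S -> M

[S [M if c then [M id = n] else [M id = n]]]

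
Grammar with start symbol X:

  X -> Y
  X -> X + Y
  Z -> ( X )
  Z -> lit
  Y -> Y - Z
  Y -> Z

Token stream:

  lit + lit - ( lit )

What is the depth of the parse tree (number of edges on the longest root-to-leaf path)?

[X [X [Y [Z lit]]] + [Y [Y [Z lit]] - [Z ( [X [Y [Z lit]]] )]]]

6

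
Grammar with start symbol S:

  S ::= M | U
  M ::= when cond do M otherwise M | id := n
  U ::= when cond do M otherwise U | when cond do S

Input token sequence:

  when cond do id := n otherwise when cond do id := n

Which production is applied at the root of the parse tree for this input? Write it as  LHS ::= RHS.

S ::= U

[S [U when cond do [M id := n] otherwise [U when cond do [S [M id := n]]]]]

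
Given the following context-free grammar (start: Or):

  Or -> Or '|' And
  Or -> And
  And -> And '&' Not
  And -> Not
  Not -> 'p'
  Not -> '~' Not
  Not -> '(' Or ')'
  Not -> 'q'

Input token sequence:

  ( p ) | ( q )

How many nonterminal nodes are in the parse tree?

[Or [Or [And [Not ( [Or [And [Not p]]] )]]] | [And [Not ( [Or [And [Not q]]] )]]]

12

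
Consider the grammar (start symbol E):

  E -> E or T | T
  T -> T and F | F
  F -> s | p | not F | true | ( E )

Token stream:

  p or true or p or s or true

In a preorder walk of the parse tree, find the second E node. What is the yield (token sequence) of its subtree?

p or true or p or s

[E [E [E [E [E [T [F p]]] or [T [F true]]] or [T [F p]]] or [T [F s]]] or [T [F true]]]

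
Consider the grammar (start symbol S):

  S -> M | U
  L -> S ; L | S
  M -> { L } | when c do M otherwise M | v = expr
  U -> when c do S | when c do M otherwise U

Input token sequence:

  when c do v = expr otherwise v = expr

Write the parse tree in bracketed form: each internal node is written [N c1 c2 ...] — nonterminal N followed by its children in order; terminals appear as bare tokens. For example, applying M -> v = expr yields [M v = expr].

S
M
when c do M otherwise M
when c do v = expr otherwise M
when c do v = expr otherwise v = expr

[S [M when c do [M v = expr] otherwise [M v = expr]]]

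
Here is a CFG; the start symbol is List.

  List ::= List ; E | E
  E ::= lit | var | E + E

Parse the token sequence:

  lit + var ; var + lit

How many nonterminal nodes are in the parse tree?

8

[List [List [E [E lit] + [E var]]] ; [E [E var] + [E lit]]]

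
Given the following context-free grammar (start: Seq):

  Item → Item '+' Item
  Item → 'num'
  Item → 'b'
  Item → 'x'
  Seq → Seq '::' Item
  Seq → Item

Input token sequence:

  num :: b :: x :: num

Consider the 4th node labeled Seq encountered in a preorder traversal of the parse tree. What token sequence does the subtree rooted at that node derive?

[Seq [Seq [Seq [Seq [Item num]] :: [Item b]] :: [Item x]] :: [Item num]]

num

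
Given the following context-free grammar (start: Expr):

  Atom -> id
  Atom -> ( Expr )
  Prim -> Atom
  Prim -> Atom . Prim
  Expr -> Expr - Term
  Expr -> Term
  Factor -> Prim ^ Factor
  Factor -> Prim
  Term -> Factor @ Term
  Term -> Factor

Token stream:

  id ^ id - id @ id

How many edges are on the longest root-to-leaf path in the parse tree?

7

[Expr [Expr [Term [Factor [Prim [Atom id]] ^ [Factor [Prim [Atom id]]]]]] - [Term [Factor [Prim [Atom id]]] @ [Term [Factor [Prim [Atom id]]]]]]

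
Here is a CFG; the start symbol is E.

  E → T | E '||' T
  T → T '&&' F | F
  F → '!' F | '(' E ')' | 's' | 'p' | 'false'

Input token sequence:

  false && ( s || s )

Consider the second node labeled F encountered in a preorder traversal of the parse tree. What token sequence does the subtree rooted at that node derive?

( s || s )

[E [T [T [F false]] && [F ( [E [E [T [F s]]] || [T [F s]]] )]]]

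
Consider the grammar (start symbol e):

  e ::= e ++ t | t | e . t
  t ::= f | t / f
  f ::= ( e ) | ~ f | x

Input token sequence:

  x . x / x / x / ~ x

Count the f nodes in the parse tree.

6

[e [e [t [f x]]] . [t [t [t [t [f x]] / [f x]] / [f x]] / [f ~ [f x]]]]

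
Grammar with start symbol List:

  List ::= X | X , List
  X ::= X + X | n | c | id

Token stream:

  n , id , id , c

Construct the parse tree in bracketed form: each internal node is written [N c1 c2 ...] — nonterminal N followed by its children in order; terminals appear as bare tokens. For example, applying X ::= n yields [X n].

List
X , List
n , List
n , X , List
n , id , List
n , id , X , List
n , id , id , List
n , id , id , X
n , id , id , c

[List [X n] , [List [X id] , [List [X id] , [List [X c]]]]]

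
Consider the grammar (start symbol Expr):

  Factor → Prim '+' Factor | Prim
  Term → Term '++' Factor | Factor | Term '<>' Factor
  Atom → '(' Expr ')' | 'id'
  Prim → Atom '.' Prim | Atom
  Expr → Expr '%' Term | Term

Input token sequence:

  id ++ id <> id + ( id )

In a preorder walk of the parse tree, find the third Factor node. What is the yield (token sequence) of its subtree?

[Expr [Term [Term [Term [Factor [Prim [Atom id]]]] ++ [Factor [Prim [Atom id]]]] <> [Factor [Prim [Atom id]] + [Factor [Prim [Atom ( [Expr [Term [Factor [Prim [Atom id]]]]] )]]]]]]

id + ( id )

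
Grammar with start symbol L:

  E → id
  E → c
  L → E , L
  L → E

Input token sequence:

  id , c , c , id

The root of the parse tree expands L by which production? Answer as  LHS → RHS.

L → E , L

[L [E id] , [L [E c] , [L [E c] , [L [E id]]]]]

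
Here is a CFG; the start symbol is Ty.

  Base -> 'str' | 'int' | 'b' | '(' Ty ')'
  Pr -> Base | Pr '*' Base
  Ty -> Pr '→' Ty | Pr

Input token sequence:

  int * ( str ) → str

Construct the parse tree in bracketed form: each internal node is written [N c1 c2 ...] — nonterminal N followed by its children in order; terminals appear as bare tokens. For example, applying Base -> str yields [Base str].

Ty
Pr → Ty
Pr * Base → Ty
Base * Base → Ty
int * Base → Ty
int * ( Ty ) → Ty
int * ( Pr ) → Ty
int * ( Base ) → Ty
int * ( str ) → Ty
int * ( str ) → Pr
int * ( str ) → Base
int * ( str ) → str

[Ty [Pr [Pr [Base int]] * [Base ( [Ty [Pr [Base str]]] )]] → [Ty [Pr [Base str]]]]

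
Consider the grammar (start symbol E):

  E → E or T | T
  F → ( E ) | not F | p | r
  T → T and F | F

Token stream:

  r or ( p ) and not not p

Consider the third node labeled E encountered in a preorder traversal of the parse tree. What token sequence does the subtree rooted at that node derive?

p

[E [E [T [F r]]] or [T [T [F ( [E [T [F p]]] )]] and [F not [F not [F p]]]]]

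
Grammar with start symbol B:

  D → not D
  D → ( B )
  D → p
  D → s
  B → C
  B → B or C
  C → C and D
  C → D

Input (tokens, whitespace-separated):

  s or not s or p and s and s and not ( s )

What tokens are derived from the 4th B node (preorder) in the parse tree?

[B [B [B [C [D s]]] or [C [D not [D s]]]] or [C [C [C [C [D p]] and [D s]] and [D s]] and [D not [D ( [B [C [D s]]] )]]]]

s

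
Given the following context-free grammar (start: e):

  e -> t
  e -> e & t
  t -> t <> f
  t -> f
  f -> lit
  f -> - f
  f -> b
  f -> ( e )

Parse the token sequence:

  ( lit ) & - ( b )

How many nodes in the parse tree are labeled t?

4

[e [e [t [f ( [e [t [f lit]]] )]]] & [t [f - [f ( [e [t [f b]]] )]]]]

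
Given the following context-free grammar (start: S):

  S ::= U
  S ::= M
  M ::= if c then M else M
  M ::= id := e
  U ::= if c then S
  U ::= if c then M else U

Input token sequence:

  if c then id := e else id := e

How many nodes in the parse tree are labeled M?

3

[S [M if c then [M id := e] else [M id := e]]]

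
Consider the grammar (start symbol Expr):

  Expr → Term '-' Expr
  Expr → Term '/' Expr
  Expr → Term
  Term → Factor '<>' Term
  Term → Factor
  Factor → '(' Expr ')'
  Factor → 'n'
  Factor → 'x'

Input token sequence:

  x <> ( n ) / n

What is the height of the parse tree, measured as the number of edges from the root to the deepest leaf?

7

[Expr [Term [Factor x] <> [Term [Factor ( [Expr [Term [Factor n]]] )]]] / [Expr [Term [Factor n]]]]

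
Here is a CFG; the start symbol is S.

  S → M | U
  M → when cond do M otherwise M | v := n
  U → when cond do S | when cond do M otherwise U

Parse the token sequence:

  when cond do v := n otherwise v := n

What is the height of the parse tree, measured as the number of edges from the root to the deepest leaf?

3

[S [M when cond do [M v := n] otherwise [M v := n]]]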